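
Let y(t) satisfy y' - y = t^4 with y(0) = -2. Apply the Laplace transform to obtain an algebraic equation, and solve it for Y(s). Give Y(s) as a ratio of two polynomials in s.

Laplace-transform each side.
Using L{y'} = sY - y(0) = sY - (-2), the left side becomes (s - 1)Y - (-2).
The right side is L{t^4} = 24/s^5.
So (s - 1)Y = 24/s^5 + (-2).
Solve for Y(s) and write it as one ratio of polynomials.

Y(s) = (-2*s^5 + 24)/(s^6 - s^5)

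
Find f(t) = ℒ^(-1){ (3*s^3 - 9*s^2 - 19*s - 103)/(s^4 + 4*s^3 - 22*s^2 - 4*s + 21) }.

Factor the denominator: s^4 + 4*s^3 - 22*s^2 - 4*s + 21 = (s - 3)*(s - 1)*(s + 1)*(s + 7).
Partial fraction decomposition gives [-2/(s - 3)] + [-2/(s + 1)] + [4/(s - 1)] + [3/(s + 7)].
Invert each term: -2/(s - 3) ↔ -2e^(3t); -2/(s + 1) ↔ -2e^(-t); 4/(s - 1) ↔ 4e^(t); 3/(s + 7) ↔ 3e^(-7t).

f(t) = -2*exp(3*t) + 4*exp(t) - 2*exp(-t) + 3*exp(-7*t)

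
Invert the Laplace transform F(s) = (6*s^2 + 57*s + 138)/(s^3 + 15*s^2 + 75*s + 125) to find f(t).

f(t) = 3*t^2*exp(-5*t)/2 - 3*t*exp(-5*t) + 6*exp(-5*t)

Factor the denominator: s^3 + 15*s^2 + 75*s + 125 = (s + 5)^3.
Partial fraction decomposition gives [6/(s + 5)] + [-3/(s + 5)^2] + [3/(s + 5)^3].
Invert each term: 6/(s + 5) ↔ 6e^(-5t); -3/(s + 5)^2 ↔ -3t·e^(-5t); 3/(s + 5)^3 ↔ (3/2)t^2·e^(-5t).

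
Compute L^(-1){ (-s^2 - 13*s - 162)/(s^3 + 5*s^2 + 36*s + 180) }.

Factor the denominator: s^3 + 5*s^2 + 36*s + 180 = (s + 5)*(s^2 + 36).
Partial fraction decomposition gives [-2/(s + 5)] + [s/(s^2 + 36)] + [-18/(s^2 + 36)].
Invert each term: -2/(s + 5) ↔ -2e^(-5t); 1·s/(s^2 + 36) ↔ cos(6t); -3·6/(s^2 + 36) ↔ -3sin(6t).

-3*sin(6*t) + cos(6*t) - 2*exp(-5*t)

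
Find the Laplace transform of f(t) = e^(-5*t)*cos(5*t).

L{cos(5t)} = s/(s^2 + 25).
By the first shifting theorem, multiplying by e^(-5t) replaces s with s + 5.

(s + 5)/((s + 5)^2 + 25)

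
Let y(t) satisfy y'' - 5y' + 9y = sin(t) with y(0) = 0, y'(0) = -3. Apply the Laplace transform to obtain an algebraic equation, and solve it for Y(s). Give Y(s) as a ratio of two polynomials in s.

Take the Laplace transform of both sides.
Using L{y''} = s^2 Y - s·y(0) - y'(0) and L{y'} = sY - y(0), with y(0) = 0, y'(0) = -3, the left side becomes (s^2 - 5*s + 9)Y - (-3).
The right side is L{sin(t)} = 1/(s^2 + 1).
So (s^2 - 5*s + 9)Y = 1/(s^2 + 1) + (-3).
Solve for Y(s) and write it as one ratio of polynomials.

Y(s) = (-3*s^2 - 2)/(s^4 - 5*s^3 + 10*s^2 - 5*s + 9)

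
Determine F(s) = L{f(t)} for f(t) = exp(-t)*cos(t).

L{cos(t)} = s/(s^2 + 1).
By the first shifting theorem, multiplying by e^(-t) replaces s with s + 1.

F(s) = (s + 1)/((s + 1)^2 + 1)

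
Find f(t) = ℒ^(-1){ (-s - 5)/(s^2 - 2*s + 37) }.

f(t) = -exp(t)*sin(6*t) - exp(t)*cos(6*t)

Complete the square in the denominator: s^2 - 2*s + 37 = (s - 1)^2 + 6^2.
Split the numerator to match: -s - 5 = -1·(s - 1) - 1·6.
Invert each term: -1·(s - 1)/((s - 1)^2 + 36) ↔ -e^(t)cos(6t); -1·6/((s - 1)^2 + 36) ↔ -e^(t)sin(6t).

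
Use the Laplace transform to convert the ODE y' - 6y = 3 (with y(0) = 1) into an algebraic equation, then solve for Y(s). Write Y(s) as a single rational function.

Take the Laplace transform of both sides.
The derivative rules (L{y'} = sY - y(0) = sY - 1) turn the left side into (s - 6)Y - (1).
The right side is L{3} = 3/s.
So (s - 6)Y = 3/s + (1).
Divide through and combine into a single rational function.

Y(s) = (s + 3)/(s^2 - 6*s)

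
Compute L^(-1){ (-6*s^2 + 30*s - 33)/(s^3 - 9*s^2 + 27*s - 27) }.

Factor the denominator: s^3 - 9*s^2 + 27*s - 27 = (s - 3)^3.
Partial fraction decomposition gives [-6/(s - 3)] + [-6/(s - 3)^2] + [3/(s - 3)^3].
Invert each term: -6/(s - 3) ↔ -6e^(3t); -6/(s - 3)^2 ↔ -6t·e^(3t); 3/(s - 3)^3 ↔ (3/2)t^2·e^(3t).

3*t^2*exp(3*t)/2 - 6*t*exp(3*t) - 6*exp(3*t)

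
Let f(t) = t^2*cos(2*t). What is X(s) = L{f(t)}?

X(s) = 2*s*(s^2 - 12)/(s^2 + 4)^3

L{cos(2t)} = s/(s^2 + 4).
Then apply L{t^2·g(t)} = (-1)^2 d^2/ds^2[G(s)] with G(s) = s/(s^2 + 4):
differentiating 2 times and applying the sign gives 2*s*(s^2 - 12)/(s^2 + 4)^3.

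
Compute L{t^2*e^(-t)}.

L{e^(-t)} = 1/(s + 1).
Then apply L{t^2·g(t)} = (-1)^2 d^2/ds^2[G(s)] with G(s) = 1/(s + 1):
differentiating 2 times and applying the sign gives 2/(s + 1)^3.

2/(s + 1)^3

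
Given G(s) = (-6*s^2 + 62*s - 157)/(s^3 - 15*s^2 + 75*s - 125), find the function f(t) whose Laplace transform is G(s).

f(t) = 3*t^2*exp(5*t)/2 + 2*t*exp(5*t) - 6*exp(5*t)

Factor the denominator: s^3 - 15*s^2 + 75*s - 125 = (s - 5)^3.
Partial fraction decomposition gives [-6/(s - 5)] + [2/(s - 5)^2] + [3/(s - 5)^3].
Invert each term: -6/(s - 5) ↔ -6e^(5t); 2/(s - 5)^2 ↔ 2t·e^(5t); 3/(s - 5)^3 ↔ (3/2)t^2·e^(5t).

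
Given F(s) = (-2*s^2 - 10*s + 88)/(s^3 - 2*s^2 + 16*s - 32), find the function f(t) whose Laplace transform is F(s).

f(t) = 3*exp(2*t) - 5*sin(4*t) - 5*cos(4*t)

Factor the denominator: s^3 - 2*s^2 + 16*s - 32 = (s - 2)*(s^2 + 16).
Partial fraction decomposition gives [3/(s - 2)] + [-5*s/(s^2 + 16)] + [-20/(s^2 + 16)].
Invert each term: 3/(s - 2) ↔ 3e^(2t); -5·s/(s^2 + 16) ↔ -5cos(4t); -5·4/(s^2 + 16) ↔ -5sin(4t).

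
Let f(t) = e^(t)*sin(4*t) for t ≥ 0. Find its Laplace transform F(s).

L{sin(4t)} = 4/(s^2 + 16).
By the first shifting theorem, multiplying by e^(t) replaces s with s - 1.

F(s) = 4/((s - 1)^2 + 16)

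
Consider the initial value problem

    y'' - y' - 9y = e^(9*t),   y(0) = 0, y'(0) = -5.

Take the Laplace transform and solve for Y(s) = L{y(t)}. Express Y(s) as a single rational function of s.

Y(s) = (-5*s + 46)/(s^3 - 10*s^2 + 81)

Transform both sides with L{·}.
Using L{y''} = s^2 Y - s·y(0) - y'(0) and L{y'} = sY - y(0), with y(0) = 0, y'(0) = -5, the left side becomes (s^2 - s - 9)Y - (-5).
The right side is L{e^(9*t)} = 1/(s - 9).
So (s^2 - s - 9)Y = 1/(s - 9) + (-5).
Divide through and combine into a single rational function.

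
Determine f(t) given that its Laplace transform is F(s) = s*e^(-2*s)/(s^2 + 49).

The factor e^(-2s) signals a time shift by c = 2 (second shifting theorem).
L{cos(7t)} = s/(s^2 + 49), so L^-1{s/(s^2 + 49)} = cos(7*t).
Hence the inverse is u(t - 2) times that function evaluated at t - 2.

f(t) = Heaviside(t - 2)*(cos(7*t - 14))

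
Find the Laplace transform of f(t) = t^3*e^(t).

L{t^3} = 3!/s^4 = 6/s^4.
By the first shifting theorem, multiplying by e^(t) replaces s with s - 1.

6/(s - 1)^4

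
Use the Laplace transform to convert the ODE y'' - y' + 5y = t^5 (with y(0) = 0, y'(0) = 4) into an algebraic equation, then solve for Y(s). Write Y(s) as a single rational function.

Laplace-transform each side.
With L{y''} = s^2 Y - s·y(0) - y'(0) and L{y'} = sY - y(0), with y(0) = 0, y'(0) = 4: the LHS transforms to (s^2 - s + 5)Y - (4).
The right side is L{t^5} = 120/s^6.
So (s^2 - s + 5)Y = 120/s^6 + (4).
Divide through and combine into a single rational function.

Y(s) = (4*s^6 + 120)/(s^8 - s^7 + 5*s^6)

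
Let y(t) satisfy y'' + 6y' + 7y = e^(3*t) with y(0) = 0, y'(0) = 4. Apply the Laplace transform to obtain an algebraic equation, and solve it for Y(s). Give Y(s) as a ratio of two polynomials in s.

Y(s) = (4*s - 11)/(s^3 + 3*s^2 - 11*s - 21)

Laplace-transform each side.
The derivative rules (L{y''} = s^2 Y - s·y(0) - y'(0) and L{y'} = sY - y(0), with y(0) = 0, y'(0) = 4) turn the left side into (s^2 + 6*s + 7)Y - (4).
The right side is L{e^(3*t)} = 1/(s - 3).
So (s^2 + 6*s + 7)Y = 1/(s - 3) + (4).
Solve for Y(s) and write it as one ratio of polynomials.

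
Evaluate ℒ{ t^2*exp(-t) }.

L{e^(-t)} = 1/(s + 1).
Then apply L{t^2·g(t)} = (-1)^2 d^2/ds^2[G(s)] with G(s) = 1/(s + 1):
differentiating 2 times and applying the sign gives 2/(s + 1)^3.

2/(s + 1)^3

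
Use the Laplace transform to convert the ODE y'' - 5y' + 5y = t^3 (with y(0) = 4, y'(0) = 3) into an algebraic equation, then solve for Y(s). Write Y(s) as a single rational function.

Transform both sides with L{·}.
Using L{y''} = s^2 Y - s·y(0) - y'(0) and L{y'} = sY - y(0), with y(0) = 4, y'(0) = 3, the left side becomes (s^2 - 5*s + 5)Y - (4*s - 17).
The right side is L{t^3} = 6/s^4.
So (s^2 - 5*s + 5)Y = 6/s^4 + (4*s - 17).
Divide through and combine into a single rational function.

Y(s) = (4*s^5 - 17*s^4 + 6)/(s^6 - 5*s^5 + 5*s^4)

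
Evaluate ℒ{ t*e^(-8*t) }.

(s + 8)^(-2)

L{t} = 1!/s^2 = 1/s^2.
By the first shifting theorem, multiplying by e^(-8t) replaces s with s + 8.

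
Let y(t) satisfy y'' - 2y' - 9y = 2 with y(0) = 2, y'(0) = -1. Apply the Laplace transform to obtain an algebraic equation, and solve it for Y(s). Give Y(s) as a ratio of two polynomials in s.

Apply the Laplace transform to the equation.
With L{y''} = s^2 Y - s·y(0) - y'(0) and L{y'} = sY - y(0), with y(0) = 2, y'(0) = -1: the LHS transforms to (s^2 - 2*s - 9)Y - (2*s - 5).
The right side is L{2} = 2/s.
So (s^2 - 2*s - 9)Y = 2/s + (2*s - 5).
Divide through and combine into a single rational function.

Y(s) = (2*s^2 - 5*s + 2)/(s^3 - 2*s^2 - 9*s)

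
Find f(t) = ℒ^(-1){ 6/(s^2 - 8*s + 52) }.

f(t) = exp(4*t)*sin(6*t)

Rewrite the denominator: s^2 - 8*s + 52 = (s - 4)^2 + 36.
The form in (s - 4) signals a first-shifting-theorem factor e^(4t).
Since L{sin(6t)} = 6/(s^2 + 36), the inverse is exp(4*t)*sin(6*t).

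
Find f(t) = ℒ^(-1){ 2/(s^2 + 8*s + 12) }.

f(t) = exp(-4*t)*sinh(2*t)

Rewrite the denominator: s^2 + 8*s + 12 = (s + 4)^2 - 4.
The form in (s + 4) signals a first-shifting-theorem factor e^(-4t).
Since L{sinh(2t)} = 2/(s^2 - 4), the inverse is exp(-4*t)*sinh(2*t).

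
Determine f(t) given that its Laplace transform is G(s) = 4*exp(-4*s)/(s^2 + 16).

f(t) = Heaviside(t - 4)*(sin(4*t - 16))

The factor e^(-4s) signals a time shift by c = 4 (second shifting theorem).
L{sin(4t)} = 4/(s^2 + 16), so L^-1{4/(s^2 + 16)} = sin(4*t).
Hence the inverse is u(t - 4) times that function evaluated at t - 4.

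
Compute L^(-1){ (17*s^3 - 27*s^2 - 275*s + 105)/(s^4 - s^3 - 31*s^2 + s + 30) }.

3*exp(6*t) + 3*exp(t) + 6*exp(-t) + 5*exp(-5*t)

Factor the denominator: s^4 - s^3 - 31*s^2 + s + 30 = (s - 6)*(s - 1)*(s + 1)*(s + 5).
Partial fraction decomposition gives [3/(s - 6)] + [3/(s - 1)] + [6/(s + 1)] + [5/(s + 5)].
Invert each term: 3/(s - 6) ↔ 3e^(6t); 3/(s - 1) ↔ 3e^(t); 6/(s + 1) ↔ 6e^(-t); 5/(s + 5) ↔ 5e^(-5t).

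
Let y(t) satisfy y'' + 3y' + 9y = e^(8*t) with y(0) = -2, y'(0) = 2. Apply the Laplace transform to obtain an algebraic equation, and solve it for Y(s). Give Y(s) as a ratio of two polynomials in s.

Y(s) = (-2*s^2 + 12*s + 33)/(s^3 - 5*s^2 - 15*s - 72)

Take the Laplace transform of both sides.
The derivative rules (L{y''} = s^2 Y - s·y(0) - y'(0) and L{y'} = sY - y(0), with y(0) = -2, y'(0) = 2) turn the left side into (s^2 + 3*s + 9)Y - (-2*s - 4).
The right side is L{e^(8*t)} = 1/(s - 8).
So (s^2 + 3*s + 9)Y = 1/(s - 8) + (-2*s - 4).
Isolate Y and clear denominators.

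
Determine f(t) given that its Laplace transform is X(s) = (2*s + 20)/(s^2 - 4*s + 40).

Complete the square in the denominator: s^2 - 4*s + 40 = (s - 2)^2 + 6^2.
Split the numerator to match: 2*s + 20 = 2·(s - 2) + 4·6.
Invert each term: 2·(s - 2)/((s - 2)^2 + 36) ↔ 2e^(2t)cos(6t); 4·6/((s - 2)^2 + 36) ↔ 4e^(2t)sin(6t).

f(t) = 4*exp(2*t)*sin(6*t) + 2*exp(2*t)*cos(6*t)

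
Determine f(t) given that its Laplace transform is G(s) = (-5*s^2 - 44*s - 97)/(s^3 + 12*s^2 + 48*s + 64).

f(t) = -t^2*exp(-4*t)/2 - 4*t*exp(-4*t) - 5*exp(-4*t)

Factor the denominator: s^3 + 12*s^2 + 48*s + 64 = (s + 4)^3.
Partial fraction decomposition gives [-5/(s + 4)] + [-4/(s + 4)^2] + [-1/(s + 4)^3].
Invert each term: -5/(s + 4) ↔ -5e^(-4t); -4/(s + 4)^2 ↔ -4t·e^(-4t); -1/(s + 4)^3 ↔ (-1/2)t^2·e^(-4t).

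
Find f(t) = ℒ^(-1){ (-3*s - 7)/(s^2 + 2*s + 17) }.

Complete the square in the denominator: s^2 + 2*s + 17 = (s + 1)^2 + 4^2.
Split the numerator to match: -3*s - 7 = -3·(s + 1) - 1·4.
Invert each term: -3·(s + 1)/((s + 1)^2 + 16) ↔ -3e^(-t)cos(4t); -1·4/((s + 1)^2 + 16) ↔ -e^(-t)sin(4t).

f(t) = -exp(-t)*sin(4*t) - 3*exp(-t)*cos(4*t)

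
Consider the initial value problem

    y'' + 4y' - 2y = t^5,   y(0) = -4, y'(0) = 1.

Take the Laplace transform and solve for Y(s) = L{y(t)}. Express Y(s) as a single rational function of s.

Y(s) = (-4*s^7 - 15*s^6 + 120)/(s^8 + 4*s^7 - 2*s^6)

Take the Laplace transform of both sides.
Using L{y''} = s^2 Y - s·y(0) - y'(0) and L{y'} = sY - y(0), with y(0) = -4, y'(0) = 1, the left side becomes (s^2 + 4*s - 2)Y - (-4*s - 15).
The right side is L{t^5} = 120/s^6.
So (s^2 + 4*s - 2)Y = 120/s^6 + (-4*s - 15).
Solve for Y(s) and write it as one ratio of polynomials.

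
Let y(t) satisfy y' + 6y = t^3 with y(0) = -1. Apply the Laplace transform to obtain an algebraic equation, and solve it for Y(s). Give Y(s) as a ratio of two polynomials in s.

Apply the Laplace transform to the equation.
Using L{y'} = sY - y(0) = sY - (-1), the left side becomes (s + 6)Y - (-1).
The right side is L{t^3} = 6/s^4.
So (s + 6)Y = 6/s^4 + (-1).
Isolate Y and clear denominators.

Y(s) = (-s^4 + 6)/(s^5 + 6*s^4)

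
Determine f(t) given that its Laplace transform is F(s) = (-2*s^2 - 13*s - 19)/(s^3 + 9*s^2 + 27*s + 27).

Factor the denominator: s^3 + 9*s^2 + 27*s + 27 = (s + 3)^3.
Partial fraction decomposition gives [-2/(s + 3)] + [-1/(s + 3)^2] + [2/(s + 3)^3].
Invert each term: -2/(s + 3) ↔ -2e^(-3t); -1/(s + 3)^2 ↔ -t·e^(-3t); 2/(s + 3)^3 ↔ (1)t^2·e^(-3t).

f(t) = t^2*exp(-3*t) - t*exp(-3*t) - 2*exp(-3*t)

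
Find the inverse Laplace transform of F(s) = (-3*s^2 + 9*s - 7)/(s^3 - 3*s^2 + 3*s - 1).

-t^2*exp(t)/2 + 3*t*exp(t) - 3*exp(t)

Factor the denominator: s^3 - 3*s^2 + 3*s - 1 = (s - 1)^3.
Partial fraction decomposition gives [-3/(s - 1)] + [3/(s - 1)^2] + [-1/(s - 1)^3].
Invert each term: -3/(s - 1) ↔ -3e^(t); 3/(s - 1)^2 ↔ 3t·e^(t); -1/(s - 1)^3 ↔ (-1/2)t^2·e^(t).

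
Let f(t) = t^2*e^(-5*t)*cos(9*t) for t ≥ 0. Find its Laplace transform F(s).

L{cos(9t)} = s/(s^2 + 81).
Multiplying by e^(-5t) shifts s → s + 5, so L{e^(-5*t)*cos(9*t)} = (s + 5)/((s + 5)^2 + 81).
Then apply L{t^2·g(t)} = (-1)^2 d^2/ds^2[G(s)] with G(s) = (s + 5)/((s + 5)^2 + 81):
differentiating 2 times and applying the sign gives 2*(s + 5)*(s^2 + 10*s - 218)/(s^2 + 10*s + 106)^3.

F(s) = 2*(s + 5)*(s^2 + 10*s - 218)/(s^2 + 10*s + 106)^3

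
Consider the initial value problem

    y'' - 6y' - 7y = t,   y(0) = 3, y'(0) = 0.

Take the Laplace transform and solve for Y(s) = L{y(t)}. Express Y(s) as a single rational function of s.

Apply the Laplace transform to the equation.
Using L{y''} = s^2 Y - s·y(0) - y'(0) and L{y'} = sY - y(0), with y(0) = 3, y'(0) = 0, the left side becomes (s^2 - 6*s - 7)Y - (3*s - 18).
The right side is L{t} = s^(-2).
So (s^2 - 6*s - 7)Y = s^(-2) + (3*s - 18).
Solve for Y(s) and write it as one ratio of polynomials.

Y(s) = (3*s^3 - 18*s^2 + 1)/(s^4 - 6*s^3 - 7*s^2)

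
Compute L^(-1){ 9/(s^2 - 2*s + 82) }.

exp(t)*sin(9*t)

Rewrite the denominator: s^2 - 2*s + 82 = (s - 1)^2 + 81.
The form in (s - 1) signals a first-shifting-theorem factor e^(t).
Since L{sin(9t)} = 9/(s^2 + 81), the inverse is e^(t)*sin(9*t).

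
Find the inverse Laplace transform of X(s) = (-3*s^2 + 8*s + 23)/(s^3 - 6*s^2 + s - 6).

-exp(6*t) - 4*sin(t) - 2*cos(t)

Factor the denominator: s^3 - 6*s^2 + s - 6 = (s - 6)*(s^2 + 1).
Partial fraction decomposition gives [-1/(s - 6)] + [-2*s/(s^2 + 1)] + [-4/(s^2 + 1)].
Invert each term: -1/(s - 6) ↔ -e^(6t); -2·s/(s^2 + 1) ↔ -2cos(t); -4·1/(s^2 + 1) ↔ -4sin(t).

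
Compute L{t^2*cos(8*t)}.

2*s*(s^2 - 192)/(s^2 + 64)^3

L{cos(8t)} = s/(s^2 + 64).
Then apply L{t^2·g(t)} = (-1)^2 d^2/ds^2[H(s)] with H(s) = s/(s^2 + 64):
differentiating 2 times and applying the sign gives 2*s*(s^2 - 192)/(s^2 + 64)^3.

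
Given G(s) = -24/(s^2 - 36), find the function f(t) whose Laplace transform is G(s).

Since L{sinh(6t)} = 6/(s^2 - 36), the inverse is sinh(6*t), scaled by -4.

f(t) = -4*sinh(6*t)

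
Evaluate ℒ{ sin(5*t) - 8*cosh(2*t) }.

-8*s/(s^2 - 4) + 5/(s^2 + 25)

The transform is linear, so treat each term independently.
L{sin(5t)} = 5/(s^2 + 25); (-8)·[L{cosh(2t)} = s/(s^2 - 4)].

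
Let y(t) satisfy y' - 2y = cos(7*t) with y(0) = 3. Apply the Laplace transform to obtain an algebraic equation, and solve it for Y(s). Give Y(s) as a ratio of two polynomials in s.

Transform both sides with L{·}.
Using L{y'} = sY - y(0) = sY - 3, the left side becomes (s - 2)Y - (3).
The right side is L{cos(7*t)} = s/(s^2 + 49).
So (s - 2)Y = s/(s^2 + 49) + (3).
Isolate Y and clear denominators.

Y(s) = (3*s^2 + s + 147)/(s^3 - 2*s^2 + 49*s - 98)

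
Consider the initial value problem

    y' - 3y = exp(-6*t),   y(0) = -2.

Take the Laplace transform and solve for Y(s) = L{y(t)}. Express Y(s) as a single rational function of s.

Take the Laplace transform of both sides.
The derivative rules (L{y'} = sY - y(0) = sY - (-2)) turn the left side into (s - 3)Y - (-2).
The right side is L{exp(-6*t)} = 1/(s + 6).
So (s - 3)Y = 1/(s + 6) + (-2).
Divide through and combine into a single rational function.

Y(s) = (-2*s - 11)/(s^2 + 3*s - 18)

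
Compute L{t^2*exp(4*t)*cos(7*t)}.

L{cos(7t)} = s/(s^2 + 49).
Multiplying by e^(4t) shifts s → s - 4, so L{exp(4*t)*cos(7*t)} = (s - 4)/((s - 4)^2 + 49).
Then apply L{t^2·g(t)} = (-1)^2 d^2/ds^2[G(s)] with G(s) = (s - 4)/((s - 4)^2 + 49):
differentiating 2 times and applying the sign gives 2*(s - 4)*(s^2 - 8*s - 131)/(s^2 - 8*s + 65)^3.

2*(s - 4)*(s^2 - 8*s - 131)/(s^2 - 8*s + 65)^3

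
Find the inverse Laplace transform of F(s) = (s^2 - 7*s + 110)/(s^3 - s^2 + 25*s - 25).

4*exp(t) - 2*sin(5*t) - 3*cos(5*t)

Factor the denominator: s^3 - s^2 + 25*s - 25 = (s - 1)*(s^2 + 25).
Partial fraction decomposition gives [4/(s - 1)] + [-3*s/(s^2 + 25)] + [-10/(s^2 + 25)].
Invert each term: 4/(s - 1) ↔ 4e^(t); -3·s/(s^2 + 25) ↔ -3cos(5t); -2·5/(s^2 + 25) ↔ -2sin(5t).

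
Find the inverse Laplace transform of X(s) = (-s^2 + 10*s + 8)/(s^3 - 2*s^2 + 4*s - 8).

Factor the denominator: s^3 - 2*s^2 + 4*s - 8 = (s - 2)*(s^2 + 4).
Partial fraction decomposition gives [3/(s - 2)] + [-4*s/(s^2 + 4)] + [2/(s^2 + 4)].
Invert each term: 3/(s - 2) ↔ 3e^(2t); -4·s/(s^2 + 4) ↔ -4cos(2t); 1·2/(s^2 + 4) ↔ sin(2t).

3*exp(2*t) + sin(2*t) - 4*cos(2*t)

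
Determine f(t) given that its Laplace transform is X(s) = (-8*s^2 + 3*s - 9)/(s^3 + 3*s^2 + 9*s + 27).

f(t) = 4*sin(3*t) - 3*cos(3*t) - 5*exp(-3*t)

Factor the denominator: s^3 + 3*s^2 + 9*s + 27 = (s + 3)*(s^2 + 9).
Partial fraction decomposition gives [-5/(s + 3)] + [-3*s/(s^2 + 9)] + [12/(s^2 + 9)].
Invert each term: -5/(s + 3) ↔ -5e^(-3t); -3·s/(s^2 + 9) ↔ -3cos(3t); 4·3/(s^2 + 9) ↔ 4sin(3t).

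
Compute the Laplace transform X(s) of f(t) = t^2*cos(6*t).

X(s) = 2*s*(s^2 - 108)/(s^2 + 36)^3

L{cos(6t)} = s/(s^2 + 36).
Then apply L{t^2·g(t)} = (-1)^2 d^2/ds^2[G(s)] with G(s) = s/(s^2 + 36):
differentiating 2 times and applying the sign gives 2*s*(s^2 - 108)/(s^2 + 36)^3.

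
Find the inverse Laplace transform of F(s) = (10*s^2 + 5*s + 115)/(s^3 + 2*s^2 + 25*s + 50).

Factor the denominator: s^3 + 2*s^2 + 25*s + 50 = (s + 2)*(s^2 + 25).
Partial fraction decomposition gives [5/(s + 2)] + [5*s/(s^2 + 25)] + [-5/(s^2 + 25)].
Invert each term: 5/(s + 2) ↔ 5e^(-2t); 5·s/(s^2 + 25) ↔ 5cos(5t); -1·5/(s^2 + 25) ↔ -sin(5t).

-sin(5*t) + 5*cos(5*t) + 5*exp(-2*t)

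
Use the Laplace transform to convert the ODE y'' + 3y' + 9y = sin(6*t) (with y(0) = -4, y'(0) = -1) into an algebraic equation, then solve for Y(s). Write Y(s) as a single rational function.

Y(s) = (-4*s^3 - 13*s^2 - 144*s - 462)/(s^4 + 3*s^3 + 45*s^2 + 108*s + 324)

Take the Laplace transform of both sides.
With L{y''} = s^2 Y - s·y(0) - y'(0) and L{y'} = sY - y(0), with y(0) = -4, y'(0) = -1: the LHS transforms to (s^2 + 3*s + 9)Y - (-4*s - 13).
The right side is L{sin(6*t)} = 6/(s^2 + 36).
So (s^2 + 3*s + 9)Y = 6/(s^2 + 36) + (-4*s - 13).
Divide through and combine into a single rational function.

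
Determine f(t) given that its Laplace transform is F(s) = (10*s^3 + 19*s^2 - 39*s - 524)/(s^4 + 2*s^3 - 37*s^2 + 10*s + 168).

Factor the denominator: s^4 + 2*s^3 - 37*s^2 + 10*s + 168 = (s - 4)*(s - 3)*(s + 2)*(s + 7).
Partial fraction decomposition gives [4/(s - 4)] + [-3/(s + 2)] + [5/(s + 7)] + [4/(s - 3)].
Invert each term: 4/(s - 4) ↔ 4e^(4t); -3/(s + 2) ↔ -3e^(-2t); 5/(s + 7) ↔ 5e^(-7t); 4/(s - 3) ↔ 4e^(3t).

f(t) = 4*exp(4*t) + 4*exp(3*t) - 3*exp(-2*t) + 5*exp(-7*t)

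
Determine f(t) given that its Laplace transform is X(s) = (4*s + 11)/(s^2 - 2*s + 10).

f(t) = 5*exp(t)*sin(3*t) + 4*exp(t)*cos(3*t)

Complete the square in the denominator: s^2 - 2*s + 10 = (s - 1)^2 + 3^2.
Split the numerator to match: 4*s + 11 = 4·(s - 1) + 5·3.
Invert each term: 4·(s - 1)/((s - 1)^2 + 9) ↔ 4e^(t)cos(3t); 5·3/((s - 1)^2 + 9) ↔ 5e^(t)sin(3t).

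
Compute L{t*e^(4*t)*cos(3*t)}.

L{cos(3t)} = s/(s^2 + 9).
Multiplying by e^(4t) shifts s → s - 4, so L{e^(4*t)*cos(3*t)} = (s - 4)/((s - 4)^2 + 9).
Then apply L{t·g(t)} = -d/ds[G(s)] with G(s) = (s - 4)/((s - 4)^2 + 9):
differentiating 1 time and applying the sign gives (s - 7)*(s - 1)/(s^2 - 8*s + 25)^2.

(s - 7)*(s - 1)/(s^2 - 8*s + 25)^2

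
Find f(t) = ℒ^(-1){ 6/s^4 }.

f(t) = t^3

Since L{t^3} = 3!/s^4 = 6/s^4, the inverse is t^3.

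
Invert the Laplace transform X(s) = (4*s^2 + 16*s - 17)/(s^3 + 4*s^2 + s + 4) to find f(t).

f(t) = -4*sin(t) + 5*cos(t) - exp(-4*t)

Factor the denominator: s^3 + 4*s^2 + s + 4 = (s + 4)*(s^2 + 1).
Partial fraction decomposition gives [-1/(s + 4)] + [5*s/(s^2 + 1)] + [-4/(s^2 + 1)].
Invert each term: -1/(s + 4) ↔ -e^(-4t); 5·s/(s^2 + 1) ↔ 5cos(t); -4·1/(s^2 + 1) ↔ -4sin(t).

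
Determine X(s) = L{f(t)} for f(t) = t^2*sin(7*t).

X(s) = 14*(3*s^2 - 49)/(s^2 + 49)^3

L{sin(7t)} = 7/(s^2 + 49).
Then apply L{t^2·g(t)} = (-1)^2 d^2/ds^2[G(s)] with G(s) = 7/(s^2 + 49):
differentiating 2 times and applying the sign gives 14*(3*s^2 - 49)/(s^2 + 49)^3.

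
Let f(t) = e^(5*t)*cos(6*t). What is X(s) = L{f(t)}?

X(s) = (s - 5)/((s - 5)^2 + 36)

L{cos(6t)} = s/(s^2 + 36).
By the first shifting theorem, multiplying by e^(5t) replaces s with s - 5.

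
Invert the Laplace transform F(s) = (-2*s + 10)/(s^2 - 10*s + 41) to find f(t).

Rewrite the denominator: s^2 - 10*s + 41 = (s - 5)^2 + 16.
The form in (s - 5) signals a first-shifting-theorem factor e^(5t).
Since L{cos(4t)} = s/(s^2 + 16), the inverse is e^(5*t)*cos(4*t), scaled by -2.

f(t) = -2*exp(5*t)*cos(4*t)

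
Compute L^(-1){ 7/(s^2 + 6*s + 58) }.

exp(-3*t)*sin(7*t)

Rewrite the denominator: s^2 + 6*s + 58 = (s + 3)^2 + 49.
The form in (s + 3) signals a first-shifting-theorem factor e^(-3t).
Since L{sin(7t)} = 7/(s^2 + 49), the inverse is exp(-3*t)*sin(7*t).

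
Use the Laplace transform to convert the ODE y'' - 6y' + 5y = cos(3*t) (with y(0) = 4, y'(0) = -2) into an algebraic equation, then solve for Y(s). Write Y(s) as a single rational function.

Take the Laplace transform of both sides.
With L{y''} = s^2 Y - s·y(0) - y'(0) and L{y'} = sY - y(0), with y(0) = 4, y'(0) = -2: the LHS transforms to (s^2 - 6*s + 5)Y - (4*s - 26).
The right side is L{cos(3*t)} = s/(s^2 + 9).
So (s^2 - 6*s + 5)Y = s/(s^2 + 9) + (4*s - 26).
Solve for Y(s) and write it as one ratio of polynomials.

Y(s) = (4*s^3 - 26*s^2 + 37*s - 234)/(s^4 - 6*s^3 + 14*s^2 - 54*s + 45)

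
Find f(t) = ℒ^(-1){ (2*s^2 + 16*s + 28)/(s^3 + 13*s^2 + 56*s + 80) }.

Factor the denominator: s^3 + 13*s^2 + 56*s + 80 = (s + 4)^2*(s + 5).
Partial fraction decomposition gives [4/(s + 4)] + [-4/(s + 4)^2] + [-2/(s + 5)].
Invert each term: 4/(s + 4) ↔ 4e^(-4t); -4/(s + 4)^2 ↔ -4t·e^(-4t); -2/(s + 5) ↔ -2e^(-5t).

f(t) = -4*t*exp(-4*t) + 4*exp(-4*t) - 2*exp(-5*t)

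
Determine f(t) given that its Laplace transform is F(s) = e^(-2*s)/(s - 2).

f(t) = Heaviside(t - 2)*(exp(2*t - 4))

The factor e^(-2s) signals a time shift by c = 2 (second shifting theorem).
L{e^(2t)} = 1/(s - 2), so L^-1{1/(s - 2)} = e^(2*t).
Hence the inverse is u(t - 2) times that function evaluated at t - 2.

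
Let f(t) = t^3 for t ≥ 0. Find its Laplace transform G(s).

G(s) = 6/s^4

L{t^3} = 3!/s^4 = 6/s^4.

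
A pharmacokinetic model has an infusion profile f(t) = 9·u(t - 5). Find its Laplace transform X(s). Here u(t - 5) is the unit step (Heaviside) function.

By the second shifting theorem, L{u(t - c)·g(t - c)} = e^(-cs)·G(s) with c = 5 and G(s) = L{g(t)}.
L{9} = 9/s.

X(s) = 9*exp(-5*s)/s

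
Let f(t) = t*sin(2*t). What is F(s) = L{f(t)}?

L{sin(2t)} = 2/(s^2 + 4).
Then apply L{t·g(t)} = -d/ds[G(s)] with G(s) = 2/(s^2 + 4):
differentiating 1 time and applying the sign gives 4*s/(s^2 + 4)^2.

F(s) = 4*s/(s^2 + 4)^2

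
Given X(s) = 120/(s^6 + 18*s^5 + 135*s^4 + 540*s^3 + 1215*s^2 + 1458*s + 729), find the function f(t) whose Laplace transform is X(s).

Rewrite the denominator: s^6 + 18*s^5 + 135*s^4 + 540*s^3 + 1215*s^2 + 1458*s + 729 = (s + 3)^6.
The form in (s + 3) signals a first-shifting-theorem factor e^(-3t).
Since L{t^5} = 5!/s^6 = 120/s^6, the inverse is t^5*e^(-3*t).

f(t) = t^5*exp(-3*t)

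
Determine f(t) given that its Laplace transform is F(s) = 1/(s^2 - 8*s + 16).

f(t) = t*exp(4*t)

Rewrite the denominator: s^2 - 8*s + 16 = (s - 4)^2.
The form in (s - 4) signals a first-shifting-theorem factor e^(4t).
Since L{t} = 1!/s^2 = 1/s^2, the inverse is t*exp(4*t).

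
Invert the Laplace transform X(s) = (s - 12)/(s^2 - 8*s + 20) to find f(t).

f(t) = -4*exp(4*t)*sin(2*t) + exp(4*t)*cos(2*t)

Complete the square in the denominator: s^2 - 8*s + 20 = (s - 4)^2 + 2^2.
Split the numerator to match: s - 12 = 1·(s - 4) - 4·2.
Invert each term: 1·(s - 4)/((s - 4)^2 + 4) ↔ e^(4t)cos(2t); -4·2/((s - 4)^2 + 4) ↔ -4e^(4t)sin(2t).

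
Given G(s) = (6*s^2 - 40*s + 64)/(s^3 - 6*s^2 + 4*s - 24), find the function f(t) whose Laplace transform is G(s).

Factor the denominator: s^3 - 6*s^2 + 4*s - 24 = (s - 6)*(s^2 + 4).
Partial fraction decomposition gives [1/(s - 6)] + [5*s/(s^2 + 4)] + [-10/(s^2 + 4)].
Invert each term: 1/(s - 6) ↔ e^(6t); 5·s/(s^2 + 4) ↔ 5cos(2t); -5·2/(s^2 + 4) ↔ -5sin(2t).

f(t) = exp(6*t) - 5*sin(2*t) + 5*cos(2*t)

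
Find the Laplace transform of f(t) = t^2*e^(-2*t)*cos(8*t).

2*(s + 2)*(s^2 + 4*s - 188)/(s^2 + 4*s + 68)^3

L{cos(8t)} = s/(s^2 + 64).
Multiplying by e^(-2t) shifts s → s + 2, so L{e^(-2*t)*cos(8*t)} = (s + 2)/((s + 2)^2 + 64).
Then apply L{t^2·g(t)} = (-1)^2 d^2/ds^2[G(s)] with G(s) = (s + 2)/((s + 2)^2 + 64):
differentiating 2 times and applying the sign gives 2*(s + 2)*(s^2 + 4*s - 188)/(s^2 + 4*s + 68)^3.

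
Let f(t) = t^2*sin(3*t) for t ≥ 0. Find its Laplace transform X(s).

X(s) = 18*(s^2 - 3)/(s^2 + 9)^3

L{sin(3t)} = 3/(s^2 + 9).
Then apply L{t^2·g(t)} = (-1)^2 d^2/ds^2[G(s)] with G(s) = 3/(s^2 + 9):
differentiating 2 times and applying the sign gives 18*(s^2 - 3)/(s^2 + 9)^3.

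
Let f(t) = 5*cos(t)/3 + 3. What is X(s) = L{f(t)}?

By linearity of the Laplace transform, transform each term separately.
L{3} = 3/s; (5/3)·[L{cos(t)} = s/(s^2 + 1)].

X(s) = 5*s/(3*(s^2 + 1)) + 3/s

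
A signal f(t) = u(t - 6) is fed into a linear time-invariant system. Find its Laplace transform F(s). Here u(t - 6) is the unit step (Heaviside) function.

F(s) = exp(-6*s)/s

By the second shifting theorem, L{u(t - c)·g(t - c)} = e^(-cs)·G(s) with c = 6 and G(s) = L{g(t)}.
L{1} = 1/s.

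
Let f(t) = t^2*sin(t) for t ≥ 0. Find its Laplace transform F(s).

F(s) = 2*(3*s^2 - 1)/(s^2 + 1)^3

L{sin(t)} = 1/(s^2 + 1).
Then apply L{t^2·g(t)} = (-1)^2 d^2/ds^2[G(s)] with G(s) = 1/(s^2 + 1):
differentiating 2 times and applying the sign gives 2*(3*s^2 - 1)/(s^2 + 1)^3.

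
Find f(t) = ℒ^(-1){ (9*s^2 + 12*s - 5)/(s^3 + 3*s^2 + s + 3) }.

Factor the denominator: s^3 + 3*s^2 + s + 3 = (s + 3)*(s^2 + 1).
Partial fraction decomposition gives [4/(s + 3)] + [5*s/(s^2 + 1)] + [-3/(s^2 + 1)].
Invert each term: 4/(s + 3) ↔ 4e^(-3t); 5·s/(s^2 + 1) ↔ 5cos(t); -3·1/(s^2 + 1) ↔ -3sin(t).

f(t) = -3*sin(t) + 5*cos(t) + 4*exp(-3*t)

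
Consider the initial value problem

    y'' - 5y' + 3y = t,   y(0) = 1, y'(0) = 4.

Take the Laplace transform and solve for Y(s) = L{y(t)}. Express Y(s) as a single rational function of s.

Y(s) = (s^3 - s^2 + 1)/(s^4 - 5*s^3 + 3*s^2)

Apply the Laplace transform to the equation.
Using L{y''} = s^2 Y - s·y(0) - y'(0) and L{y'} = sY - y(0), with y(0) = 1, y'(0) = 4, the left side becomes (s^2 - 5*s + 3)Y - (s - 1).
The right side is L{t} = s^(-2).
So (s^2 - 5*s + 3)Y = s^(-2) + (s - 1).
Divide through and combine into a single rational function.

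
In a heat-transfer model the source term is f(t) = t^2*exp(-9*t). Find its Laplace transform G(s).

L{e^(-9t)} = 1/(s + 9).
Then apply L{t^2·g(t)} = (-1)^2 d^2/ds^2[H(s)] with H(s) = 1/(s + 9):
differentiating 2 times and applying the sign gives 2/(s + 9)^3.

G(s) = 2/(s + 9)^3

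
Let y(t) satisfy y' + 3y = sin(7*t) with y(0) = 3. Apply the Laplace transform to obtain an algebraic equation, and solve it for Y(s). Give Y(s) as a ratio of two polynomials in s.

Transform both sides with L{·}.
Using L{y'} = sY - y(0) = sY - 3, the left side becomes (s + 3)Y - (3).
The right side is L{sin(7*t)} = 7/(s^2 + 49).
So (s + 3)Y = 7/(s^2 + 49) + (3).
Divide through and combine into a single rational function.

Y(s) = (3*s^2 + 154)/(s^3 + 3*s^2 + 49*s + 147)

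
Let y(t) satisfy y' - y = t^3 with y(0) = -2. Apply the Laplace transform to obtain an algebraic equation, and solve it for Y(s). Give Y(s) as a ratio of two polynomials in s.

Take the Laplace transform of both sides.
With L{y'} = sY - y(0) = sY - (-2): the LHS transforms to (s - 1)Y - (-2).
The right side is L{t^3} = 6/s^4.
So (s - 1)Y = 6/s^4 + (-2).
Isolate Y and clear denominators.

Y(s) = (-2*s^4 + 6)/(s^5 - s^4)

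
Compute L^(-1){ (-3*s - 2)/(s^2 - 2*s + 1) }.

Factor the denominator: s^2 - 2*s + 1 = (s - 1)^2.
Partial fraction decomposition gives [-3/(s - 1)] + [-5/(s - 1)^2].
Invert each term: -3/(s - 1) ↔ -3e^(t); -5/(s - 1)^2 ↔ -5t·e^(t).

-5*t*exp(t) - 3*exp(t)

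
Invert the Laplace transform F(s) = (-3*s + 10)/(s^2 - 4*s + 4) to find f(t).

f(t) = 4*t*exp(2*t) - 3*exp(2*t)

Factor the denominator: s^2 - 4*s + 4 = (s - 2)^2.
Partial fraction decomposition gives [-3/(s - 2)] + [4/(s - 2)^2].
Invert each term: -3/(s - 2) ↔ -3e^(2t); 4/(s - 2)^2 ↔ 4t·e^(2t).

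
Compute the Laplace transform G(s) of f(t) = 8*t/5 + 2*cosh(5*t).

G(s) = 2*s/(s^2 - 25) + 8/(5*s^2)

Apply the Laplace transform termwise.
(8/5)·[L{t} = 1!/s^2 = 1/s^2]; (2)·[L{cosh(5t)} = s/(s^2 - 25)].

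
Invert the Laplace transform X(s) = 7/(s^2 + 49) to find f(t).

f(t) = sin(7*t)

Since L{sin(7t)} = 7/(s^2 + 49), the inverse is sin(7*t).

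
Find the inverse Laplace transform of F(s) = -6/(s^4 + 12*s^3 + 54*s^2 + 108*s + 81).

Rewrite the denominator: s^4 + 12*s^3 + 54*s^2 + 108*s + 81 = (s + 3)^4.
The form in (s + 3) signals a first-shifting-theorem factor e^(-3t).
Since L{t^3} = 3!/s^4 = 6/s^4, the inverse is t^3*e^(-3*t), scaled by -1.

-t^3*exp(-3*t)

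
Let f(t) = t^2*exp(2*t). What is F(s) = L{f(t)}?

F(s) = 2/(s - 2)^3

L{e^(2t)} = 1/(s - 2).
Then apply L{t^2·g(t)} = (-1)^2 d^2/ds^2[G(s)] with G(s) = 1/(s - 2):
differentiating 2 times and applying the sign gives 2/(s - 2)^3.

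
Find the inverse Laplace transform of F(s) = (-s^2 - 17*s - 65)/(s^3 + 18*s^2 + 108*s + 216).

Factor the denominator: s^3 + 18*s^2 + 108*s + 216 = (s + 6)^3.
Partial fraction decomposition gives [-1/(s + 6)] + [-5/(s + 6)^2] + [(s + 6)^(-3)].
Invert each term: -1/(s + 6) ↔ -e^(-6t); -5/(s + 6)^2 ↔ -5t·e^(-6t); 1/(s + 6)^3 ↔ (1/2)t^2·e^(-6t).

t^2*exp(-6*t)/2 - 5*t*exp(-6*t) - exp(-6*t)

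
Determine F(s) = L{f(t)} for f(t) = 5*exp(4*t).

F(s) = 5/(s - 4)

L{5} = 5/s.
By the first shifting theorem, multiplying by e^(4t) replaces s with s - 4.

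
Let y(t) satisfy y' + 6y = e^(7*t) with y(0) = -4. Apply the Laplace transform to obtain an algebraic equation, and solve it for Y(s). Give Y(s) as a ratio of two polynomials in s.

Y(s) = (-4*s + 29)/(s^2 - s - 42)

Take the Laplace transform of both sides.
With L{y'} = sY - y(0) = sY - (-4): the LHS transforms to (s + 6)Y - (-4).
The right side is L{e^(7*t)} = 1/(s - 7).
So (s + 6)Y = 1/(s - 7) + (-4).
Isolate Y and clear denominators.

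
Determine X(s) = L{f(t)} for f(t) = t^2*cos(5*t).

L{cos(5t)} = s/(s^2 + 25).
Then apply L{t^2·g(t)} = (-1)^2 d^2/ds^2[G(s)] with G(s) = s/(s^2 + 25):
differentiating 2 times and applying the sign gives 2*s*(s^2 - 75)/(s^2 + 25)^3.

X(s) = 2*s*(s^2 - 75)/(s^2 + 25)^3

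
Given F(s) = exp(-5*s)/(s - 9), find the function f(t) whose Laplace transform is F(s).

The factor e^(-5s) signals a time shift by c = 5 (second shifting theorem).
L{e^(9t)} = 1/(s - 9), so L^-1{1/(s - 9)} = exp(9*t).
Hence the inverse is u(t - 5) times that function evaluated at t - 5.

f(t) = Heaviside(t - 5)*(exp(9*t - 45))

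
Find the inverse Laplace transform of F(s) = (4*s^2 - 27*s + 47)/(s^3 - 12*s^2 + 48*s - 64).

3*t^2*exp(4*t)/2 + 5*t*exp(4*t) + 4*exp(4*t)

Factor the denominator: s^3 - 12*s^2 + 48*s - 64 = (s - 4)^3.
Partial fraction decomposition gives [4/(s - 4)] + [5/(s - 4)^2] + [3/(s - 4)^3].
Invert each term: 4/(s - 4) ↔ 4e^(4t); 5/(s - 4)^2 ↔ 5t·e^(4t); 3/(s - 4)^3 ↔ (3/2)t^2·e^(4t).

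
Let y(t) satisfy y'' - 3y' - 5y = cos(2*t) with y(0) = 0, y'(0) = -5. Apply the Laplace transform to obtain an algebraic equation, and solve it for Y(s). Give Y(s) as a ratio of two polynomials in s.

Take the Laplace transform of both sides.
With L{y''} = s^2 Y - s·y(0) - y'(0) and L{y'} = sY - y(0), with y(0) = 0, y'(0) = -5: the LHS transforms to (s^2 - 3*s - 5)Y - (-5).
The right side is L{cos(2*t)} = s/(s^2 + 4).
So (s^2 - 3*s - 5)Y = s/(s^2 + 4) + (-5).
Solve for Y(s) and write it as one ratio of polynomials.

Y(s) = (-5*s^2 + s - 20)/(s^4 - 3*s^3 - s^2 - 12*s - 20)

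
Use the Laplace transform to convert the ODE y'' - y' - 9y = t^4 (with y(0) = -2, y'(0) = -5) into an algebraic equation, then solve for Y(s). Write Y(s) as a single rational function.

Take the Laplace transform of both sides.
The derivative rules (L{y''} = s^2 Y - s·y(0) - y'(0) and L{y'} = sY - y(0), with y(0) = -2, y'(0) = -5) turn the left side into (s^2 - s - 9)Y - (-2*s - 3).
The right side is L{t^4} = 24/s^5.
So (s^2 - s - 9)Y = 24/s^5 + (-2*s - 3).
Isolate Y and clear denominators.

Y(s) = (-2*s^6 - 3*s^5 + 24)/(s^7 - s^6 - 9*s^5)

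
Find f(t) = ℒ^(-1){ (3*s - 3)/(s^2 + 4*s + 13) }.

Complete the square in the denominator: s^2 + 4*s + 13 = (s + 2)^2 + 3^2.
Split the numerator to match: 3*s - 3 = 3·(s + 2) - 3·3.
Invert each term: 3·(s + 2)/((s + 2)^2 + 9) ↔ 3e^(-2t)cos(3t); -3·3/((s + 2)^2 + 9) ↔ -3e^(-2t)sin(3t).

f(t) = -3*exp(-2*t)*sin(3*t) + 3*exp(-2*t)*cos(3*t)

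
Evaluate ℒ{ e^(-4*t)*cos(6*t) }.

L{cos(6t)} = s/(s^2 + 36).
By the first shifting theorem, multiplying by e^(-4t) replaces s with s + 4.

(s + 4)/((s + 4)^2 + 36)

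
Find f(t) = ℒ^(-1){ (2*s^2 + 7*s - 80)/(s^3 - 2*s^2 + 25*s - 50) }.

Factor the denominator: s^3 - 2*s^2 + 25*s - 50 = (s - 2)*(s^2 + 25).
Partial fraction decomposition gives [-2/(s - 2)] + [4*s/(s^2 + 25)] + [15/(s^2 + 25)].
Invert each term: -2/(s - 2) ↔ -2e^(2t); 4·s/(s^2 + 25) ↔ 4cos(5t); 3·5/(s^2 + 25) ↔ 3sin(5t).

f(t) = -2*exp(2*t) + 3*sin(5*t) + 4*cos(5*t)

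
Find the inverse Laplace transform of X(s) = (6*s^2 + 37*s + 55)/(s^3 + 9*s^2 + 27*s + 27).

-t^2*exp(-3*t) + t*exp(-3*t) + 6*exp(-3*t)

Factor the denominator: s^3 + 9*s^2 + 27*s + 27 = (s + 3)^3.
Partial fraction decomposition gives [6/(s + 3)] + [(s + 3)^(-2)] + [-2/(s + 3)^3].
Invert each term: 6/(s + 3) ↔ 6e^(-3t); 1/(s + 3)^2 ↔ t·e^(-3t); -2/(s + 3)^3 ↔ (-1)t^2·e^(-3t).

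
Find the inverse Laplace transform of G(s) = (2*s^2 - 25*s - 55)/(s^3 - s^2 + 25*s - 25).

Factor the denominator: s^3 - s^2 + 25*s - 25 = (s - 1)*(s^2 + 25).
Partial fraction decomposition gives [-3/(s - 1)] + [5*s/(s^2 + 25)] + [-20/(s^2 + 25)].
Invert each term: -3/(s - 1) ↔ -3e^(t); 5·s/(s^2 + 25) ↔ 5cos(5t); -4·5/(s^2 + 25) ↔ -4sin(5t).

-3*exp(t) - 4*sin(5*t) + 5*cos(5*t)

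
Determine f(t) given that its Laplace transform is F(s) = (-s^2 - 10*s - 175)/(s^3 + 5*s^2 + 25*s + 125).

Factor the denominator: s^3 + 5*s^2 + 25*s + 125 = (s + 5)*(s^2 + 25).
Partial fraction decomposition gives [-3/(s + 5)] + [2*s/(s^2 + 25)] + [-20/(s^2 + 25)].
Invert each term: -3/(s + 5) ↔ -3e^(-5t); 2·s/(s^2 + 25) ↔ 2cos(5t); -4·5/(s^2 + 25) ↔ -4sin(5t).

f(t) = -4*sin(5*t) + 2*cos(5*t) - 3*exp(-5*t)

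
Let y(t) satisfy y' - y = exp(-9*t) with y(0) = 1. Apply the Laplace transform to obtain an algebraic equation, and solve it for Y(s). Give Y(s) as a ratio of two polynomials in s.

Y(s) = (s + 10)/(s^2 + 8*s - 9)

Apply the Laplace transform to the equation.
Using L{y'} = sY - y(0) = sY - 1, the left side becomes (s - 1)Y - (1).
The right side is L{exp(-9*t)} = 1/(s + 9).
So (s - 1)Y = 1/(s + 9) + (1).
Divide through and combine into a single rational function.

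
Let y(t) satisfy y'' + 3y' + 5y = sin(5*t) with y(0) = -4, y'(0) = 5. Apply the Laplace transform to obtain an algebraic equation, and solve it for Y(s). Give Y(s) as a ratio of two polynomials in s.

Transform both sides with L{·}.
With L{y''} = s^2 Y - s·y(0) - y'(0) and L{y'} = sY - y(0), with y(0) = -4, y'(0) = 5: the LHS transforms to (s^2 + 3*s + 5)Y - (-4*s - 7).
The right side is L{sin(5*t)} = 5/(s^2 + 25).
So (s^2 + 3*s + 5)Y = 5/(s^2 + 25) + (-4*s - 7).
Solve for Y(s) and write it as one ratio of polynomials.

Y(s) = (-4*s^3 - 7*s^2 - 100*s - 170)/(s^4 + 3*s^3 + 30*s^2 + 75*s + 125)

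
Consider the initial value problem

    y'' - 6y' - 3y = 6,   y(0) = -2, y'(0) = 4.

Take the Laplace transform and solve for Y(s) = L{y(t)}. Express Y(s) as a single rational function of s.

Take the Laplace transform of both sides.
The derivative rules (L{y''} = s^2 Y - s·y(0) - y'(0) and L{y'} = sY - y(0), with y(0) = -2, y'(0) = 4) turn the left side into (s^2 - 6*s - 3)Y - (-2*s + 16).
The right side is L{6} = 6/s.
So (s^2 - 6*s - 3)Y = 6/s + (-2*s + 16).
Solve for Y(s) and write it as one ratio of polynomials.

Y(s) = (-2*s^2 + 16*s + 6)/(s^3 - 6*s^2 - 3*s)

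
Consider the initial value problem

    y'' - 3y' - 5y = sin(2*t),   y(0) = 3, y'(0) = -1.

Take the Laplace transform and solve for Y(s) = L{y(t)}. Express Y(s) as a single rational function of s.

Y(s) = (3*s^3 - 10*s^2 + 12*s - 38)/(s^4 - 3*s^3 - s^2 - 12*s - 20)

Transform both sides with L{·}.
With L{y''} = s^2 Y - s·y(0) - y'(0) and L{y'} = sY - y(0), with y(0) = 3, y'(0) = -1: the LHS transforms to (s^2 - 3*s - 5)Y - (3*s - 10).
The right side is L{sin(2*t)} = 2/(s^2 + 4).
So (s^2 - 3*s - 5)Y = 2/(s^2 + 4) + (3*s - 10).
Isolate Y and clear denominators.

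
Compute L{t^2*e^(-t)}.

2/(s + 1)^3

L{e^(-t)} = 1/(s + 1).
Then apply L{t^2·g(t)} = (-1)^2 d^2/ds^2[H(s)] with H(s) = 1/(s + 1):
differentiating 2 times and applying the sign gives 2/(s + 1)^3.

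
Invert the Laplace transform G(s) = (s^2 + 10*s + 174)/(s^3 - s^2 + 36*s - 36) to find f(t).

Factor the denominator: s^3 - s^2 + 36*s - 36 = (s - 1)*(s^2 + 36).
Partial fraction decomposition gives [5/(s - 1)] + [-4*s/(s^2 + 36)] + [6/(s^2 + 36)].
Invert each term: 5/(s - 1) ↔ 5e^(t); -4·s/(s^2 + 36) ↔ -4cos(6t); 1·6/(s^2 + 36) ↔ sin(6t).

f(t) = 5*exp(t) + sin(6*t) - 4*cos(6*t)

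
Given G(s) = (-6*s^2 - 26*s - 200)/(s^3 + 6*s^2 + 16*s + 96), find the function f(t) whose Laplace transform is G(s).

Factor the denominator: s^3 + 6*s^2 + 16*s + 96 = (s + 6)*(s^2 + 16).
Partial fraction decomposition gives [-5/(s + 6)] + [-s/(s^2 + 16)] + [-20/(s^2 + 16)].
Invert each term: -5/(s + 6) ↔ -5e^(-6t); -1·s/(s^2 + 16) ↔ -cos(4t); -5·4/(s^2 + 16) ↔ -5sin(4t).

f(t) = -5*sin(4*t) - cos(4*t) - 5*exp(-6*t)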